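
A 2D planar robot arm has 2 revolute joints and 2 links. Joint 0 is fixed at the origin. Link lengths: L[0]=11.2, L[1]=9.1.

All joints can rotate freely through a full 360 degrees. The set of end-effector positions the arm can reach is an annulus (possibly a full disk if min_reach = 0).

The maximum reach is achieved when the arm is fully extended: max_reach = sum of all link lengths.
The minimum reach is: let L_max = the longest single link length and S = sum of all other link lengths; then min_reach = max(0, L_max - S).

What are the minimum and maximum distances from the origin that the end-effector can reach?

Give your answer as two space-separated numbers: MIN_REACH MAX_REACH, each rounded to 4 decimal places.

Link lengths: [11.2, 9.1]
max_reach = 11.2 + 9.1 = 20.3
L_max = max([11.2, 9.1]) = 11.2
S (sum of others) = 20.3 - 11.2 = 9.1
min_reach = max(0, 11.2 - 9.1) = max(0, 2.1) = 2.1

Answer: 2.1000 20.3000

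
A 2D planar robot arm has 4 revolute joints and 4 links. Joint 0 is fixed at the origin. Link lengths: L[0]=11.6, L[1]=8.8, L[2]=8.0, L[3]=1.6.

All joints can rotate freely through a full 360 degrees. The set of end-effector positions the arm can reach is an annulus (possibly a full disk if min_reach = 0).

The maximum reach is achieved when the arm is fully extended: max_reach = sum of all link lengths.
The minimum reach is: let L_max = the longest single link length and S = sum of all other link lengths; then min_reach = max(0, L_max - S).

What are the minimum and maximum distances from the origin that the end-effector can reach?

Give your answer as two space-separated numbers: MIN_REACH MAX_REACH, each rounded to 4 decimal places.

Link lengths: [11.6, 8.8, 8.0, 1.6]
max_reach = 11.6 + 8.8 + 8 + 1.6 = 30
L_max = max([11.6, 8.8, 8.0, 1.6]) = 11.6
S (sum of others) = 30 - 11.6 = 18.4
min_reach = max(0, 11.6 - 18.4) = max(0, -6.8) = 0

Answer: 0.0000 30.0000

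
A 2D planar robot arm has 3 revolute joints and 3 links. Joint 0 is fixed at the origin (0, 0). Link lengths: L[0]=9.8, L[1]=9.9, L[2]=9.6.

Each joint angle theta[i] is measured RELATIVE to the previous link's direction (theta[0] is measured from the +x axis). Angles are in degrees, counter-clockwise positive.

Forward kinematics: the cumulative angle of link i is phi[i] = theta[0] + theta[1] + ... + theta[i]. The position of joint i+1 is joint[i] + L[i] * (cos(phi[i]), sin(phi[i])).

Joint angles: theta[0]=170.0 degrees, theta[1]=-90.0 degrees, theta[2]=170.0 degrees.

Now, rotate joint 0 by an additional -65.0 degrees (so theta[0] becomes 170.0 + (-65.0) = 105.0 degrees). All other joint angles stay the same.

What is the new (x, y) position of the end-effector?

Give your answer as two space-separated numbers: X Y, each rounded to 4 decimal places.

Answer: -2.5372 11.1917

Derivation:
joint[0] = (0.0000, 0.0000)  (base)
link 0: phi[0] = 105 = 105 deg
  cos(105 deg) = -0.2588, sin(105 deg) = 0.9659
  joint[1] = (0.0000, 0.0000) + 9.8 * (-0.2588, 0.9659) = (0.0000 + -2.5364, 0.0000 + 9.4661) = (-2.5364, 9.4661)
link 1: phi[1] = 105 + -90 = 15 deg
  cos(15 deg) = 0.9659, sin(15 deg) = 0.2588
  joint[2] = (-2.5364, 9.4661) + 9.9 * (0.9659, 0.2588) = (-2.5364 + 9.5627, 9.4661 + 2.5623) = (7.0262, 12.0284)
link 2: phi[2] = 105 + -90 + 170 = 185 deg
  cos(185 deg) = -0.9962, sin(185 deg) = -0.0872
  joint[3] = (7.0262, 12.0284) + 9.6 * (-0.9962, -0.0872) = (7.0262 + -9.5635, 12.0284 + -0.8367) = (-2.5372, 11.1917)
End effector: (-2.5372, 11.1917)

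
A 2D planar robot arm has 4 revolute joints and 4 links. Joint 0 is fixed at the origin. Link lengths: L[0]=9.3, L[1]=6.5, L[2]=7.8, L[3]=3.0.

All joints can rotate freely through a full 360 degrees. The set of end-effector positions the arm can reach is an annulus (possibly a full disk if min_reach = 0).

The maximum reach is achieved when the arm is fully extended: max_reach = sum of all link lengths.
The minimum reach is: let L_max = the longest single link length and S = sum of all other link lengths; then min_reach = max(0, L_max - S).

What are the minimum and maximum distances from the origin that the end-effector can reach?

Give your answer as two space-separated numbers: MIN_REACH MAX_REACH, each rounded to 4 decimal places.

Link lengths: [9.3, 6.5, 7.8, 3.0]
max_reach = 9.3 + 6.5 + 7.8 + 3 = 26.6
L_max = max([9.3, 6.5, 7.8, 3.0]) = 9.3
S (sum of others) = 26.6 - 9.3 = 17.3
min_reach = max(0, 9.3 - 17.3) = max(0, -8) = 0

Answer: 0.0000 26.6000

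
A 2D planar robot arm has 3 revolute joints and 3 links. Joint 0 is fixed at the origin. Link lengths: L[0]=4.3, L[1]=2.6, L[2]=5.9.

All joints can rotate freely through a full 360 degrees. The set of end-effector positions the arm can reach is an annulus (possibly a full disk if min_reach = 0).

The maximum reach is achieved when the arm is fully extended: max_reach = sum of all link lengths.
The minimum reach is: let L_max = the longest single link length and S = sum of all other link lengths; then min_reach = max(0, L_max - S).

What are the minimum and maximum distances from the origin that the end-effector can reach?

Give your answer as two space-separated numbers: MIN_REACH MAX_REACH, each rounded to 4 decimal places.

Link lengths: [4.3, 2.6, 5.9]
max_reach = 4.3 + 2.6 + 5.9 = 12.8
L_max = max([4.3, 2.6, 5.9]) = 5.9
S (sum of others) = 12.8 - 5.9 = 6.9
min_reach = max(0, 5.9 - 6.9) = max(0, -1) = 0

Answer: 0.0000 12.8000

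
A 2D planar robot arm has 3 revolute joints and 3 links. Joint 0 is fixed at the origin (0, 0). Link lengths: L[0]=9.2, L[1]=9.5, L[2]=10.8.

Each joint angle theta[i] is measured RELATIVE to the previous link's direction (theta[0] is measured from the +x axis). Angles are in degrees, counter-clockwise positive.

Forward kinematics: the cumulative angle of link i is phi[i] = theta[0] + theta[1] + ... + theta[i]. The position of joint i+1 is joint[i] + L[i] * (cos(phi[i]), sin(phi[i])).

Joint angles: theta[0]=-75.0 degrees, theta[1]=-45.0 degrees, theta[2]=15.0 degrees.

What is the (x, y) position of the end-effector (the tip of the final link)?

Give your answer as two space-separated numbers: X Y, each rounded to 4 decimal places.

Answer: -5.1641 -27.5458

Derivation:
joint[0] = (0.0000, 0.0000)  (base)
link 0: phi[0] = -75 = -75 deg
  cos(-75 deg) = 0.2588, sin(-75 deg) = -0.9659
  joint[1] = (0.0000, 0.0000) + 9.2 * (0.2588, -0.9659) = (0.0000 + 2.3811, 0.0000 + -8.8865) = (2.3811, -8.8865)
link 1: phi[1] = -75 + -45 = -120 deg
  cos(-120 deg) = -0.5000, sin(-120 deg) = -0.8660
  joint[2] = (2.3811, -8.8865) + 9.5 * (-0.5000, -0.8660) = (2.3811 + -4.7500, -8.8865 + -8.2272) = (-2.3689, -17.1138)
link 2: phi[2] = -75 + -45 + 15 = -105 deg
  cos(-105 deg) = -0.2588, sin(-105 deg) = -0.9659
  joint[3] = (-2.3689, -17.1138) + 10.8 * (-0.2588, -0.9659) = (-2.3689 + -2.7952, -17.1138 + -10.4320) = (-5.1641, -27.5458)
End effector: (-5.1641, -27.5458)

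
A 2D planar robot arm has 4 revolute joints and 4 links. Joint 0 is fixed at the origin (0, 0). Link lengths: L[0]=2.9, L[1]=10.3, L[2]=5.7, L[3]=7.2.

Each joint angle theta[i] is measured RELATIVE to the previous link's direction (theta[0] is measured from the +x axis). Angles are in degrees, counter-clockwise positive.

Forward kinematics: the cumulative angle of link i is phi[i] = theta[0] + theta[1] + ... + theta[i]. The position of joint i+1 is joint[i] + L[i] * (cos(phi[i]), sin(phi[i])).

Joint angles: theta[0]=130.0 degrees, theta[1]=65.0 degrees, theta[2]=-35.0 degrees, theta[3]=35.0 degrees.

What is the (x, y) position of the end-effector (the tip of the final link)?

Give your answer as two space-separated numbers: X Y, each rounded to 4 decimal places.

Answer: -24.1240 -0.3583

Derivation:
joint[0] = (0.0000, 0.0000)  (base)
link 0: phi[0] = 130 = 130 deg
  cos(130 deg) = -0.6428, sin(130 deg) = 0.7660
  joint[1] = (0.0000, 0.0000) + 2.9 * (-0.6428, 0.7660) = (0.0000 + -1.8641, 0.0000 + 2.2215) = (-1.8641, 2.2215)
link 1: phi[1] = 130 + 65 = 195 deg
  cos(195 deg) = -0.9659, sin(195 deg) = -0.2588
  joint[2] = (-1.8641, 2.2215) + 10.3 * (-0.9659, -0.2588) = (-1.8641 + -9.9490, 2.2215 + -2.6658) = (-11.8131, -0.4443)
link 2: phi[2] = 130 + 65 + -35 = 160 deg
  cos(160 deg) = -0.9397, sin(160 deg) = 0.3420
  joint[3] = (-11.8131, -0.4443) + 5.7 * (-0.9397, 0.3420) = (-11.8131 + -5.3562, -0.4443 + 1.9495) = (-17.1694, 1.5052)
link 3: phi[3] = 130 + 65 + -35 + 35 = 195 deg
  cos(195 deg) = -0.9659, sin(195 deg) = -0.2588
  joint[4] = (-17.1694, 1.5052) + 7.2 * (-0.9659, -0.2588) = (-17.1694 + -6.9547, 1.5052 + -1.8635) = (-24.1240, -0.3583)
End effector: (-24.1240, -0.3583)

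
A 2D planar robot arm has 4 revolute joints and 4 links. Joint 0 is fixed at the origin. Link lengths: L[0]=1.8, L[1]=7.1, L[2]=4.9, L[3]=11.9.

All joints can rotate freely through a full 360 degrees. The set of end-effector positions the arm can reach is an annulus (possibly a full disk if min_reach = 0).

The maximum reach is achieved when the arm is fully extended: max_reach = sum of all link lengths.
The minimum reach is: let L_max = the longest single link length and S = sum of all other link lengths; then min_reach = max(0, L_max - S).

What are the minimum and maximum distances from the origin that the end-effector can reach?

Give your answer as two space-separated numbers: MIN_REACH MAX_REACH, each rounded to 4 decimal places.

Link lengths: [1.8, 7.1, 4.9, 11.9]
max_reach = 1.8 + 7.1 + 4.9 + 11.9 = 25.7
L_max = max([1.8, 7.1, 4.9, 11.9]) = 11.9
S (sum of others) = 25.7 - 11.9 = 13.8
min_reach = max(0, 11.9 - 13.8) = max(0, -1.9) = 0

Answer: 0.0000 25.7000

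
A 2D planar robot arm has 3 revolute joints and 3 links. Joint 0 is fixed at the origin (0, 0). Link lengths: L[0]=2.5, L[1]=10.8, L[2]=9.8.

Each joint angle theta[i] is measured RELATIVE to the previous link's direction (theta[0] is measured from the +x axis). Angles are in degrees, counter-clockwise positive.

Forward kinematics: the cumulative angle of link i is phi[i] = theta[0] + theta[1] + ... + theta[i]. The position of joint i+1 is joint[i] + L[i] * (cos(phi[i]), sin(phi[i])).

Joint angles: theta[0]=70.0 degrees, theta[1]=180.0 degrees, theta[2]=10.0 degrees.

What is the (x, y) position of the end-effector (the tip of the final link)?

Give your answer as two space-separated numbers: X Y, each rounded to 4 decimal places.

joint[0] = (0.0000, 0.0000)  (base)
link 0: phi[0] = 70 = 70 deg
  cos(70 deg) = 0.3420, sin(70 deg) = 0.9397
  joint[1] = (0.0000, 0.0000) + 2.5 * (0.3420, 0.9397) = (0.0000 + 0.8551, 0.0000 + 2.3492) = (0.8551, 2.3492)
link 1: phi[1] = 70 + 180 = 250 deg
  cos(250 deg) = -0.3420, sin(250 deg) = -0.9397
  joint[2] = (0.8551, 2.3492) + 10.8 * (-0.3420, -0.9397) = (0.8551 + -3.6938, 2.3492 + -10.1487) = (-2.8388, -7.7994)
link 2: phi[2] = 70 + 180 + 10 = 260 deg
  cos(260 deg) = -0.1736, sin(260 deg) = -0.9848
  joint[3] = (-2.8388, -7.7994) + 9.8 * (-0.1736, -0.9848) = (-2.8388 + -1.7018, -7.7994 + -9.6511) = (-4.5405, -17.4506)
End effector: (-4.5405, -17.4506)

Answer: -4.5405 -17.4506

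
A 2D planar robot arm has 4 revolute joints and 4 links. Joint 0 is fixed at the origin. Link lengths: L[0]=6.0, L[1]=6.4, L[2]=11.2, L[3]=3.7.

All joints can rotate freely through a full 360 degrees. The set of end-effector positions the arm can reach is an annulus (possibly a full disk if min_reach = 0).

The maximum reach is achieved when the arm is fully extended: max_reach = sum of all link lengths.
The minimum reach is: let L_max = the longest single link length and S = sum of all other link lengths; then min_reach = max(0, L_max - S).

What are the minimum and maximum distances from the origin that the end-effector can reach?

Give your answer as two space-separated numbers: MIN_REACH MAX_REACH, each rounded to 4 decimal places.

Link lengths: [6.0, 6.4, 11.2, 3.7]
max_reach = 6 + 6.4 + 11.2 + 3.7 = 27.3
L_max = max([6.0, 6.4, 11.2, 3.7]) = 11.2
S (sum of others) = 27.3 - 11.2 = 16.1
min_reach = max(0, 11.2 - 16.1) = max(0, -4.9) = 0

Answer: 0.0000 27.3000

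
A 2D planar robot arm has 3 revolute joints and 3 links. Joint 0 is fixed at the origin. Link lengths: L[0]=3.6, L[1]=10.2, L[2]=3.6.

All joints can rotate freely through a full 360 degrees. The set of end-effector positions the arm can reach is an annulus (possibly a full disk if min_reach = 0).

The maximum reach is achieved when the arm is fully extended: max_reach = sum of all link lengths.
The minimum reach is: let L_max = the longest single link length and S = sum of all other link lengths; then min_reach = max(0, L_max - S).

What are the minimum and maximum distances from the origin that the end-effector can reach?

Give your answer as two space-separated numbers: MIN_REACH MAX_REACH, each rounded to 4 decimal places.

Link lengths: [3.6, 10.2, 3.6]
max_reach = 3.6 + 10.2 + 3.6 = 17.4
L_max = max([3.6, 10.2, 3.6]) = 10.2
S (sum of others) = 17.4 - 10.2 = 7.2
min_reach = max(0, 10.2 - 7.2) = max(0, 3) = 3

Answer: 3.0000 17.4000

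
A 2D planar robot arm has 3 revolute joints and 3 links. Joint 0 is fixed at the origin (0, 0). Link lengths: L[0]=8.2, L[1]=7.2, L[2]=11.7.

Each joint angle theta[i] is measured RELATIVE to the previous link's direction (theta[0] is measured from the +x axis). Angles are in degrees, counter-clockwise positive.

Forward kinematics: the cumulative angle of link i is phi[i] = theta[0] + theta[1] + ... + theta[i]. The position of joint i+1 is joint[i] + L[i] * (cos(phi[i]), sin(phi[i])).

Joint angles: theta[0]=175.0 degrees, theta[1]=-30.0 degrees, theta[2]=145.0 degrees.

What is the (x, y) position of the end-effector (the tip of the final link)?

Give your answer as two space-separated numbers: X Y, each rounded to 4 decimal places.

joint[0] = (0.0000, 0.0000)  (base)
link 0: phi[0] = 175 = 175 deg
  cos(175 deg) = -0.9962, sin(175 deg) = 0.0872
  joint[1] = (0.0000, 0.0000) + 8.2 * (-0.9962, 0.0872) = (0.0000 + -8.1688, 0.0000 + 0.7147) = (-8.1688, 0.7147)
link 1: phi[1] = 175 + -30 = 145 deg
  cos(145 deg) = -0.8192, sin(145 deg) = 0.5736
  joint[2] = (-8.1688, 0.7147) + 7.2 * (-0.8192, 0.5736) = (-8.1688 + -5.8979, 0.7147 + 4.1298) = (-14.0667, 4.8444)
link 2: phi[2] = 175 + -30 + 145 = 290 deg
  cos(290 deg) = 0.3420, sin(290 deg) = -0.9397
  joint[3] = (-14.0667, 4.8444) + 11.7 * (0.3420, -0.9397) = (-14.0667 + 4.0016, 4.8444 + -10.9944) = (-10.0651, -6.1500)
End effector: (-10.0651, -6.1500)

Answer: -10.0651 -6.1500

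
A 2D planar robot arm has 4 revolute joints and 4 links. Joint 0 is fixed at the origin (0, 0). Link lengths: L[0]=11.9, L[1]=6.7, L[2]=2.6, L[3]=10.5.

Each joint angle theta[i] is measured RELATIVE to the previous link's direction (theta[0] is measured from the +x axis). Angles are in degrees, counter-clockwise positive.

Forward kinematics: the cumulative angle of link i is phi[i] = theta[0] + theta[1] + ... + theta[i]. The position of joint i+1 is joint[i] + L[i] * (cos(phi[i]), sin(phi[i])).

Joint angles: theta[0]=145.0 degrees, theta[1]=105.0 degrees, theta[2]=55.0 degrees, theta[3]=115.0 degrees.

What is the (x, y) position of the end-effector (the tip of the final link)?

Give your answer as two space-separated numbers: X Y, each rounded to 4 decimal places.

Answer: -5.2981 7.4931

Derivation:
joint[0] = (0.0000, 0.0000)  (base)
link 0: phi[0] = 145 = 145 deg
  cos(145 deg) = -0.8192, sin(145 deg) = 0.5736
  joint[1] = (0.0000, 0.0000) + 11.9 * (-0.8192, 0.5736) = (0.0000 + -9.7479, 0.0000 + 6.8256) = (-9.7479, 6.8256)
link 1: phi[1] = 145 + 105 = 250 deg
  cos(250 deg) = -0.3420, sin(250 deg) = -0.9397
  joint[2] = (-9.7479, 6.8256) + 6.7 * (-0.3420, -0.9397) = (-9.7479 + -2.2915, 6.8256 + -6.2959) = (-12.0394, 0.5296)
link 2: phi[2] = 145 + 105 + 55 = 305 deg
  cos(305 deg) = 0.5736, sin(305 deg) = -0.8192
  joint[3] = (-12.0394, 0.5296) + 2.6 * (0.5736, -0.8192) = (-12.0394 + 1.4913, 0.5296 + -2.1298) = (-10.5481, -1.6002)
link 3: phi[3] = 145 + 105 + 55 + 115 = 420 deg
  cos(420 deg) = 0.5000, sin(420 deg) = 0.8660
  joint[4] = (-10.5481, -1.6002) + 10.5 * (0.5000, 0.8660) = (-10.5481 + 5.2500, -1.6002 + 9.0933) = (-5.2981, 7.4931)
End effector: (-5.2981, 7.4931)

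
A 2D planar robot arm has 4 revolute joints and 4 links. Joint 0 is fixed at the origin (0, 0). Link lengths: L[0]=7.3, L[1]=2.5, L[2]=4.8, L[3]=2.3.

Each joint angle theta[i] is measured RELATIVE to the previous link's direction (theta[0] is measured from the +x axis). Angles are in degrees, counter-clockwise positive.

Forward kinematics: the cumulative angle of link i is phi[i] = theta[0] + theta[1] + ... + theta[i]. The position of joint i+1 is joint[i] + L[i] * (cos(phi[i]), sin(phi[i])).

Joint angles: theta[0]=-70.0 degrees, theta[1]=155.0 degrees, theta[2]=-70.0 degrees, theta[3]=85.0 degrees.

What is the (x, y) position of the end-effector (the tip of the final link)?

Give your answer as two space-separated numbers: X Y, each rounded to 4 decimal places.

Answer: 6.9517 -0.8619

Derivation:
joint[0] = (0.0000, 0.0000)  (base)
link 0: phi[0] = -70 = -70 deg
  cos(-70 deg) = 0.3420, sin(-70 deg) = -0.9397
  joint[1] = (0.0000, 0.0000) + 7.3 * (0.3420, -0.9397) = (0.0000 + 2.4967, 0.0000 + -6.8598) = (2.4967, -6.8598)
link 1: phi[1] = -70 + 155 = 85 deg
  cos(85 deg) = 0.0872, sin(85 deg) = 0.9962
  joint[2] = (2.4967, -6.8598) + 2.5 * (0.0872, 0.9962) = (2.4967 + 0.2179, -6.8598 + 2.4905) = (2.7146, -4.3693)
link 2: phi[2] = -70 + 155 + -70 = 15 deg
  cos(15 deg) = 0.9659, sin(15 deg) = 0.2588
  joint[3] = (2.7146, -4.3693) + 4.8 * (0.9659, 0.2588) = (2.7146 + 4.6364, -4.3693 + 1.2423) = (7.3511, -3.1269)
link 3: phi[3] = -70 + 155 + -70 + 85 = 100 deg
  cos(100 deg) = -0.1736, sin(100 deg) = 0.9848
  joint[4] = (7.3511, -3.1269) + 2.3 * (-0.1736, 0.9848) = (7.3511 + -0.3994, -3.1269 + 2.2651) = (6.9517, -0.8619)
End effector: (6.9517, -0.8619)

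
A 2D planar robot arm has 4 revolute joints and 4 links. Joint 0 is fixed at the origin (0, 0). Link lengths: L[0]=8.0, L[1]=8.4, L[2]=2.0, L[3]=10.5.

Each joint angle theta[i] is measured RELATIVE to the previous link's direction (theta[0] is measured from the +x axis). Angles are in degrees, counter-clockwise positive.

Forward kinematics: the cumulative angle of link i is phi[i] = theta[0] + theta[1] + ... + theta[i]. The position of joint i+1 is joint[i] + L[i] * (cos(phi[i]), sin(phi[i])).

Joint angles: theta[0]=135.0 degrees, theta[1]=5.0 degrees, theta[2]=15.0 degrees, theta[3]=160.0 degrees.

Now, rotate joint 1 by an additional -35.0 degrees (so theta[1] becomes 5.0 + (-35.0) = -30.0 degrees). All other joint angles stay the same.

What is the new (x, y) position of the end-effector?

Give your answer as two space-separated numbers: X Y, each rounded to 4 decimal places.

Answer: -7.0076 5.1622

Derivation:
joint[0] = (0.0000, 0.0000)  (base)
link 0: phi[0] = 135 = 135 deg
  cos(135 deg) = -0.7071, sin(135 deg) = 0.7071
  joint[1] = (0.0000, 0.0000) + 8 * (-0.7071, 0.7071) = (0.0000 + -5.6569, 0.0000 + 5.6569) = (-5.6569, 5.6569)
link 1: phi[1] = 135 + -30 = 105 deg
  cos(105 deg) = -0.2588, sin(105 deg) = 0.9659
  joint[2] = (-5.6569, 5.6569) + 8.4 * (-0.2588, 0.9659) = (-5.6569 + -2.1741, 5.6569 + 8.1138) = (-7.8309, 13.7706)
link 2: phi[2] = 135 + -30 + 15 = 120 deg
  cos(120 deg) = -0.5000, sin(120 deg) = 0.8660
  joint[3] = (-7.8309, 13.7706) + 2 * (-0.5000, 0.8660) = (-7.8309 + -1.0000, 13.7706 + 1.7321) = (-8.8309, 15.5027)
link 3: phi[3] = 135 + -30 + 15 + 160 = 280 deg
  cos(280 deg) = 0.1736, sin(280 deg) = -0.9848
  joint[4] = (-8.8309, 15.5027) + 10.5 * (0.1736, -0.9848) = (-8.8309 + 1.8233, 15.5027 + -10.3405) = (-7.0076, 5.1622)
End effector: (-7.0076, 5.1622)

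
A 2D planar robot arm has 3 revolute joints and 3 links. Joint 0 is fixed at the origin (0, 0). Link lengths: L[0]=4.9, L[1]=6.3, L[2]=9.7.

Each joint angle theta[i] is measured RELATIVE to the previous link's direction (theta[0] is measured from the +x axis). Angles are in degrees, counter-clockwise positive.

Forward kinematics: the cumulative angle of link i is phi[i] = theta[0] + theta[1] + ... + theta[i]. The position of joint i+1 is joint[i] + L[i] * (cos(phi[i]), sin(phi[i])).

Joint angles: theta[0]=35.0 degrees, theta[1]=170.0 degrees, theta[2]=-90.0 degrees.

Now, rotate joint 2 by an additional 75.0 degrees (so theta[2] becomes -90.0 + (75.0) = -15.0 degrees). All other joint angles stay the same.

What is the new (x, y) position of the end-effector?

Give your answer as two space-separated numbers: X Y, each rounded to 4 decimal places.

joint[0] = (0.0000, 0.0000)  (base)
link 0: phi[0] = 35 = 35 deg
  cos(35 deg) = 0.8192, sin(35 deg) = 0.5736
  joint[1] = (0.0000, 0.0000) + 4.9 * (0.8192, 0.5736) = (0.0000 + 4.0138, 0.0000 + 2.8105) = (4.0138, 2.8105)
link 1: phi[1] = 35 + 170 = 205 deg
  cos(205 deg) = -0.9063, sin(205 deg) = -0.4226
  joint[2] = (4.0138, 2.8105) + 6.3 * (-0.9063, -0.4226) = (4.0138 + -5.7097, 2.8105 + -2.6625) = (-1.6959, 0.1480)
link 2: phi[2] = 35 + 170 + -15 = 190 deg
  cos(190 deg) = -0.9848, sin(190 deg) = -0.1736
  joint[3] = (-1.6959, 0.1480) + 9.7 * (-0.9848, -0.1736) = (-1.6959 + -9.5526, 0.1480 + -1.6844) = (-11.2485, -1.5364)
End effector: (-11.2485, -1.5364)

Answer: -11.2485 -1.5364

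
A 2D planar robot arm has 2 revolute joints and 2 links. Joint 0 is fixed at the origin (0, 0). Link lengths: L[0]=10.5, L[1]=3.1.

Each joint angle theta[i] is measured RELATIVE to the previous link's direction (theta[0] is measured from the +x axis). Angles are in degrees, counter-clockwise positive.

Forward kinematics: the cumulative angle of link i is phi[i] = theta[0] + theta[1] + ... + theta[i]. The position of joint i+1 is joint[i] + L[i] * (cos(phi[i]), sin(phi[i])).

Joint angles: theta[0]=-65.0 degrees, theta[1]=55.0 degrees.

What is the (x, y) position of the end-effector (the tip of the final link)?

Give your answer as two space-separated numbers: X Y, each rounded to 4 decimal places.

joint[0] = (0.0000, 0.0000)  (base)
link 0: phi[0] = -65 = -65 deg
  cos(-65 deg) = 0.4226, sin(-65 deg) = -0.9063
  joint[1] = (0.0000, 0.0000) + 10.5 * (0.4226, -0.9063) = (0.0000 + 4.4375, 0.0000 + -9.5162) = (4.4375, -9.5162)
link 1: phi[1] = -65 + 55 = -10 deg
  cos(-10 deg) = 0.9848, sin(-10 deg) = -0.1736
  joint[2] = (4.4375, -9.5162) + 3.1 * (0.9848, -0.1736) = (4.4375 + 3.0529, -9.5162 + -0.5383) = (7.4904, -10.0545)
End effector: (7.4904, -10.0545)

Answer: 7.4904 -10.0545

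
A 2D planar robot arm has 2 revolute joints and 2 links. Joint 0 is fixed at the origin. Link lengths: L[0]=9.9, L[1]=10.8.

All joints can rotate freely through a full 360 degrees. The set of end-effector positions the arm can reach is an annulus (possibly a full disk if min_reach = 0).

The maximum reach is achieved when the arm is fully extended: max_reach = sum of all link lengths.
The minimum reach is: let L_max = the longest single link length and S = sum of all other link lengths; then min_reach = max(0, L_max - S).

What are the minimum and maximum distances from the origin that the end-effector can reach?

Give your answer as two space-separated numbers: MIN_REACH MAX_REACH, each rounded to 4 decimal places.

Link lengths: [9.9, 10.8]
max_reach = 9.9 + 10.8 = 20.7
L_max = max([9.9, 10.8]) = 10.8
S (sum of others) = 20.7 - 10.8 = 9.9
min_reach = max(0, 10.8 - 9.9) = max(0, 0.9) = 0.9

Answer: 0.9000 20.7000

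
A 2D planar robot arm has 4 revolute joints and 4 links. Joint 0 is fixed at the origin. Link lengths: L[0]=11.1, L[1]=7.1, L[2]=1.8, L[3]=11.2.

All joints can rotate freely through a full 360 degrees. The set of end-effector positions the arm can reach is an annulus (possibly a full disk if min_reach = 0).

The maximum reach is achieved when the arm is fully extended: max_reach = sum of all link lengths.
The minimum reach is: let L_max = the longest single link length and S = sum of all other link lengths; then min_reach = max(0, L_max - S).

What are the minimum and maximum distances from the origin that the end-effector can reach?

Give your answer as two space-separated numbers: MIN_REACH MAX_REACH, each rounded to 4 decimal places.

Link lengths: [11.1, 7.1, 1.8, 11.2]
max_reach = 11.1 + 7.1 + 1.8 + 11.2 = 31.2
L_max = max([11.1, 7.1, 1.8, 11.2]) = 11.2
S (sum of others) = 31.2 - 11.2 = 20
min_reach = max(0, 11.2 - 20) = max(0, -8.8) = 0

Answer: 0.0000 31.2000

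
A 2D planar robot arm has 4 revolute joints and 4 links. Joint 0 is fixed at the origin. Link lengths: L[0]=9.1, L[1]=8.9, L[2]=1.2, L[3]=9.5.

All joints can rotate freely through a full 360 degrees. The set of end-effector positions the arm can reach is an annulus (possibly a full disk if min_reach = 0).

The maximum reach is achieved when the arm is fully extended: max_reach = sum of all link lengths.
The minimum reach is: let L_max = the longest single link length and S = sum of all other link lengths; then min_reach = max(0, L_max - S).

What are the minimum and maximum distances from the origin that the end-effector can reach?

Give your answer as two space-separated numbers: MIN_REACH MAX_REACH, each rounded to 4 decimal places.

Answer: 0.0000 28.7000

Derivation:
Link lengths: [9.1, 8.9, 1.2, 9.5]
max_reach = 9.1 + 8.9 + 1.2 + 9.5 = 28.7
L_max = max([9.1, 8.9, 1.2, 9.5]) = 9.5
S (sum of others) = 28.7 - 9.5 = 19.2
min_reach = max(0, 9.5 - 19.2) = max(0, -9.7) = 0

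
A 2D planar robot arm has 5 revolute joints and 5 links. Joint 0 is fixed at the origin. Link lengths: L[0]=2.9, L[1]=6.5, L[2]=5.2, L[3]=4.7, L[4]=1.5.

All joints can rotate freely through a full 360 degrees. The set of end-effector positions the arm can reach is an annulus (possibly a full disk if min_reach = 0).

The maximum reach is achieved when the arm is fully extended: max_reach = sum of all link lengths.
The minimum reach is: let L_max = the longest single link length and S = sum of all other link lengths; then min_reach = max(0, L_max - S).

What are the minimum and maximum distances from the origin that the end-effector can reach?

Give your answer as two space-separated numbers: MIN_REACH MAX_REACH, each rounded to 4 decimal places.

Answer: 0.0000 20.8000

Derivation:
Link lengths: [2.9, 6.5, 5.2, 4.7, 1.5]
max_reach = 2.9 + 6.5 + 5.2 + 4.7 + 1.5 = 20.8
L_max = max([2.9, 6.5, 5.2, 4.7, 1.5]) = 6.5
S (sum of others) = 20.8 - 6.5 = 14.3
min_reach = max(0, 6.5 - 14.3) = max(0, -7.8) = 0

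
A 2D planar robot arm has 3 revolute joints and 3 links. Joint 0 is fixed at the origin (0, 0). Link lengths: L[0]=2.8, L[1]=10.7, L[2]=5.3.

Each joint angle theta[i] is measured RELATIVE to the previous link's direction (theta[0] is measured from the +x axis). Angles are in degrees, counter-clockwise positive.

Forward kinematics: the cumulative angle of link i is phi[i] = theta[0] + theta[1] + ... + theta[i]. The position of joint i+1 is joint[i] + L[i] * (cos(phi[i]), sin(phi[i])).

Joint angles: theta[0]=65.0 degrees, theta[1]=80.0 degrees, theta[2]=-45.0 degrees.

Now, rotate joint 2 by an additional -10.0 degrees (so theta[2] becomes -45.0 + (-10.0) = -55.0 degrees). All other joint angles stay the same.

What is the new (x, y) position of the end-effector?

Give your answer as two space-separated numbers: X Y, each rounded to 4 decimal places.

Answer: -7.5816 13.9749

Derivation:
joint[0] = (0.0000, 0.0000)  (base)
link 0: phi[0] = 65 = 65 deg
  cos(65 deg) = 0.4226, sin(65 deg) = 0.9063
  joint[1] = (0.0000, 0.0000) + 2.8 * (0.4226, 0.9063) = (0.0000 + 1.1833, 0.0000 + 2.5377) = (1.1833, 2.5377)
link 1: phi[1] = 65 + 80 = 145 deg
  cos(145 deg) = -0.8192, sin(145 deg) = 0.5736
  joint[2] = (1.1833, 2.5377) + 10.7 * (-0.8192, 0.5736) = (1.1833 + -8.7649, 2.5377 + 6.1373) = (-7.5816, 8.6749)
link 2: phi[2] = 65 + 80 + -55 = 90 deg
  cos(90 deg) = 0.0000, sin(90 deg) = 1.0000
  joint[3] = (-7.5816, 8.6749) + 5.3 * (0.0000, 1.0000) = (-7.5816 + 0.0000, 8.6749 + 5.3000) = (-7.5816, 13.9749)
End effector: (-7.5816, 13.9749)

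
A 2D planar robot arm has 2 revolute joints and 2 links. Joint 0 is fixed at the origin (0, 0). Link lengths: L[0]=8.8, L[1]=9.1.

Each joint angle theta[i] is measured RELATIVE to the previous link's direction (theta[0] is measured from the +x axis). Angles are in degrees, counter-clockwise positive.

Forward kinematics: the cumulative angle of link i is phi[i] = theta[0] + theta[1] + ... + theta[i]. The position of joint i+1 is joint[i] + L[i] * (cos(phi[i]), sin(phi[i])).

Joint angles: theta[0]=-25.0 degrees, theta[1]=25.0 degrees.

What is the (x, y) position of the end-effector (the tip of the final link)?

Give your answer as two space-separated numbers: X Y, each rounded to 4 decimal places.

joint[0] = (0.0000, 0.0000)  (base)
link 0: phi[0] = -25 = -25 deg
  cos(-25 deg) = 0.9063, sin(-25 deg) = -0.4226
  joint[1] = (0.0000, 0.0000) + 8.8 * (0.9063, -0.4226) = (0.0000 + 7.9755, 0.0000 + -3.7190) = (7.9755, -3.7190)
link 1: phi[1] = -25 + 25 = 0 deg
  cos(0 deg) = 1.0000, sin(0 deg) = 0.0000
  joint[2] = (7.9755, -3.7190) + 9.1 * (1.0000, 0.0000) = (7.9755 + 9.1000, -3.7190 + 0.0000) = (17.0755, -3.7190)
End effector: (17.0755, -3.7190)

Answer: 17.0755 -3.7190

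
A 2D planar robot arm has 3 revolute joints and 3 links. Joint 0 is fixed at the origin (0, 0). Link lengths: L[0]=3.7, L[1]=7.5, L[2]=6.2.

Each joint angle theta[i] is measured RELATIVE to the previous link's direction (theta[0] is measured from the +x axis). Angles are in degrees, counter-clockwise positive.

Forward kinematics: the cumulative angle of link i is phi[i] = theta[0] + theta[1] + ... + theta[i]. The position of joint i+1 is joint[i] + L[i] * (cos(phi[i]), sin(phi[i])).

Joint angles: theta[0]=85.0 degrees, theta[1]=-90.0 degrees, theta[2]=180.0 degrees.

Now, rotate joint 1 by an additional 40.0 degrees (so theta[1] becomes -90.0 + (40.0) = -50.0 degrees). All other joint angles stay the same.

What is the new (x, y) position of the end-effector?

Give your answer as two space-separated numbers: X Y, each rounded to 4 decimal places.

Answer: 1.3874 4.4316

Derivation:
joint[0] = (0.0000, 0.0000)  (base)
link 0: phi[0] = 85 = 85 deg
  cos(85 deg) = 0.0872, sin(85 deg) = 0.9962
  joint[1] = (0.0000, 0.0000) + 3.7 * (0.0872, 0.9962) = (0.0000 + 0.3225, 0.0000 + 3.6859) = (0.3225, 3.6859)
link 1: phi[1] = 85 + -50 = 35 deg
  cos(35 deg) = 0.8192, sin(35 deg) = 0.5736
  joint[2] = (0.3225, 3.6859) + 7.5 * (0.8192, 0.5736) = (0.3225 + 6.1436, 3.6859 + 4.3018) = (6.4661, 7.9877)
link 2: phi[2] = 85 + -50 + 180 = 215 deg
  cos(215 deg) = -0.8192, sin(215 deg) = -0.5736
  joint[3] = (6.4661, 7.9877) + 6.2 * (-0.8192, -0.5736) = (6.4661 + -5.0787, 7.9877 + -3.5562) = (1.3874, 4.4316)
End effector: (1.3874, 4.4316)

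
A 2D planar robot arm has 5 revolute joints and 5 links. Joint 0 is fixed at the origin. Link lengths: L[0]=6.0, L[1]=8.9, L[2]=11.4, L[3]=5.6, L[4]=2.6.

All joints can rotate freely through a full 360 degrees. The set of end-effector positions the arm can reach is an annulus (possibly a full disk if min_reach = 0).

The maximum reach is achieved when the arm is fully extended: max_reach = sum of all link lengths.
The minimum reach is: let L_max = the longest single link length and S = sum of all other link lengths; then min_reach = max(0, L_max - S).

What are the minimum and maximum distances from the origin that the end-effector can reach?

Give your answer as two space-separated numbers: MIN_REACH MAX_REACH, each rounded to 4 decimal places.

Link lengths: [6.0, 8.9, 11.4, 5.6, 2.6]
max_reach = 6 + 8.9 + 11.4 + 5.6 + 2.6 = 34.5
L_max = max([6.0, 8.9, 11.4, 5.6, 2.6]) = 11.4
S (sum of others) = 34.5 - 11.4 = 23.1
min_reach = max(0, 11.4 - 23.1) = max(0, -11.7) = 0

Answer: 0.0000 34.5000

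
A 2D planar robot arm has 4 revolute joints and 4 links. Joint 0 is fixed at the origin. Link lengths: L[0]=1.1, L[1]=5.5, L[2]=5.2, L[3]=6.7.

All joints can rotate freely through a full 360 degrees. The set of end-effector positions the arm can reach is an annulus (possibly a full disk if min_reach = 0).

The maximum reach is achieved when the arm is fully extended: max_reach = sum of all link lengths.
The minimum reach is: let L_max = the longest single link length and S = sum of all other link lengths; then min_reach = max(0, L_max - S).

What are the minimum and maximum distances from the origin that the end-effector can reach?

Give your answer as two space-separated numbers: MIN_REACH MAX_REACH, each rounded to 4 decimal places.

Answer: 0.0000 18.5000

Derivation:
Link lengths: [1.1, 5.5, 5.2, 6.7]
max_reach = 1.1 + 5.5 + 5.2 + 6.7 = 18.5
L_max = max([1.1, 5.5, 5.2, 6.7]) = 6.7
S (sum of others) = 18.5 - 6.7 = 11.8
min_reach = max(0, 6.7 - 11.8) = max(0, -5.1) = 0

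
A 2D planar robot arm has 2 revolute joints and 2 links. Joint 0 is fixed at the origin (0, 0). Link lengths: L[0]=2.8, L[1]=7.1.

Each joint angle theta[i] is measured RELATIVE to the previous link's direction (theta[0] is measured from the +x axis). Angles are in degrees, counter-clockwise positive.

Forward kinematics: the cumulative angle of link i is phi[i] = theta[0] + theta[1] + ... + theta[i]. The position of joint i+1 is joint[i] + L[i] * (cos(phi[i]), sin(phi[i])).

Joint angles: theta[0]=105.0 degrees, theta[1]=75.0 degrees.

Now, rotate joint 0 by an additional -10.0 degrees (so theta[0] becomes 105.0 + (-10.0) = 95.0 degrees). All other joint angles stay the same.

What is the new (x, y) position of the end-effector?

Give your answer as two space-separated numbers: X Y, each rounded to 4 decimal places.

Answer: -7.2362 4.0222

Derivation:
joint[0] = (0.0000, 0.0000)  (base)
link 0: phi[0] = 95 = 95 deg
  cos(95 deg) = -0.0872, sin(95 deg) = 0.9962
  joint[1] = (0.0000, 0.0000) + 2.8 * (-0.0872, 0.9962) = (0.0000 + -0.2440, 0.0000 + 2.7893) = (-0.2440, 2.7893)
link 1: phi[1] = 95 + 75 = 170 deg
  cos(170 deg) = -0.9848, sin(170 deg) = 0.1736
  joint[2] = (-0.2440, 2.7893) + 7.1 * (-0.9848, 0.1736) = (-0.2440 + -6.9921, 2.7893 + 1.2329) = (-7.2362, 4.0222)
End effector: (-7.2362, 4.0222)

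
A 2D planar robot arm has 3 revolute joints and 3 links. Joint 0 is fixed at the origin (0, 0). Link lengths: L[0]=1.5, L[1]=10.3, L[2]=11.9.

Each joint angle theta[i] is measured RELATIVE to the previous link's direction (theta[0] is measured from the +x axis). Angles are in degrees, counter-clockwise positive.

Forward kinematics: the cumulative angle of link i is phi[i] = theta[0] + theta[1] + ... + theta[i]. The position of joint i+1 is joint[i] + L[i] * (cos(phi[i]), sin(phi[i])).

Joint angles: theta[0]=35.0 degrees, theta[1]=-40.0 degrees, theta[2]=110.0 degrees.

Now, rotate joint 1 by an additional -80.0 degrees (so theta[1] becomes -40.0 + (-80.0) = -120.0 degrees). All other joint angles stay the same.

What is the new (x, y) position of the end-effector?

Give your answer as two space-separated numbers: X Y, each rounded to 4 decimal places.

joint[0] = (0.0000, 0.0000)  (base)
link 0: phi[0] = 35 = 35 deg
  cos(35 deg) = 0.8192, sin(35 deg) = 0.5736
  joint[1] = (0.0000, 0.0000) + 1.5 * (0.8192, 0.5736) = (0.0000 + 1.2287, 0.0000 + 0.8604) = (1.2287, 0.8604)
link 1: phi[1] = 35 + -120 = -85 deg
  cos(-85 deg) = 0.0872, sin(-85 deg) = -0.9962
  joint[2] = (1.2287, 0.8604) + 10.3 * (0.0872, -0.9962) = (1.2287 + 0.8977, 0.8604 + -10.2608) = (2.1264, -9.4004)
link 2: phi[2] = 35 + -120 + 110 = 25 deg
  cos(25 deg) = 0.9063, sin(25 deg) = 0.4226
  joint[3] = (2.1264, -9.4004) + 11.9 * (0.9063, 0.4226) = (2.1264 + 10.7851, -9.4004 + 5.0292) = (12.9115, -4.3713)
End effector: (12.9115, -4.3713)

Answer: 12.9115 -4.3713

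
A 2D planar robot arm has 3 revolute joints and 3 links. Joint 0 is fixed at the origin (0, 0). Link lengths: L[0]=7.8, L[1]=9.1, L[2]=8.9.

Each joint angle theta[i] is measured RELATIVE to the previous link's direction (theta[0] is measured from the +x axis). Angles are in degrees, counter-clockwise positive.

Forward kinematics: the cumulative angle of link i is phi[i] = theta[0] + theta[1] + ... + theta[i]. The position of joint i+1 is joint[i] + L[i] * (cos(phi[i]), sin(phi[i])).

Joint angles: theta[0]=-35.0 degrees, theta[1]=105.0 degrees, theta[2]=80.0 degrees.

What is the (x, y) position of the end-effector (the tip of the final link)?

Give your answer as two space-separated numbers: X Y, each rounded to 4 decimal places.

Answer: 1.7941 8.5273

Derivation:
joint[0] = (0.0000, 0.0000)  (base)
link 0: phi[0] = -35 = -35 deg
  cos(-35 deg) = 0.8192, sin(-35 deg) = -0.5736
  joint[1] = (0.0000, 0.0000) + 7.8 * (0.8192, -0.5736) = (0.0000 + 6.3894, 0.0000 + -4.4739) = (6.3894, -4.4739)
link 1: phi[1] = -35 + 105 = 70 deg
  cos(70 deg) = 0.3420, sin(70 deg) = 0.9397
  joint[2] = (6.3894, -4.4739) + 9.1 * (0.3420, 0.9397) = (6.3894 + 3.1124, -4.4739 + 8.5512) = (9.5018, 4.0773)
link 2: phi[2] = -35 + 105 + 80 = 150 deg
  cos(150 deg) = -0.8660, sin(150 deg) = 0.5000
  joint[3] = (9.5018, 4.0773) + 8.9 * (-0.8660, 0.5000) = (9.5018 + -7.7076, 4.0773 + 4.4500) = (1.7941, 8.5273)
End effector: (1.7941, 8.5273)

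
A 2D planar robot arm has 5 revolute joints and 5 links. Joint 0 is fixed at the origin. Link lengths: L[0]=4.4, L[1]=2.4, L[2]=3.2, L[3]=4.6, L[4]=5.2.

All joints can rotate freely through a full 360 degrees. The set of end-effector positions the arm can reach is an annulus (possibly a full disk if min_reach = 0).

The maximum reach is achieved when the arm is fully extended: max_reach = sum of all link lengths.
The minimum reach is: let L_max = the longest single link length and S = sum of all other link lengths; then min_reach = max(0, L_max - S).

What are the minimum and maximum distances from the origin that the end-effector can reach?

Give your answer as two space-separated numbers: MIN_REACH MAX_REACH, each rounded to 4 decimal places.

Answer: 0.0000 19.8000

Derivation:
Link lengths: [4.4, 2.4, 3.2, 4.6, 5.2]
max_reach = 4.4 + 2.4 + 3.2 + 4.6 + 5.2 = 19.8
L_max = max([4.4, 2.4, 3.2, 4.6, 5.2]) = 5.2
S (sum of others) = 19.8 - 5.2 = 14.6
min_reach = max(0, 5.2 - 14.6) = max(0, -9.4) = 0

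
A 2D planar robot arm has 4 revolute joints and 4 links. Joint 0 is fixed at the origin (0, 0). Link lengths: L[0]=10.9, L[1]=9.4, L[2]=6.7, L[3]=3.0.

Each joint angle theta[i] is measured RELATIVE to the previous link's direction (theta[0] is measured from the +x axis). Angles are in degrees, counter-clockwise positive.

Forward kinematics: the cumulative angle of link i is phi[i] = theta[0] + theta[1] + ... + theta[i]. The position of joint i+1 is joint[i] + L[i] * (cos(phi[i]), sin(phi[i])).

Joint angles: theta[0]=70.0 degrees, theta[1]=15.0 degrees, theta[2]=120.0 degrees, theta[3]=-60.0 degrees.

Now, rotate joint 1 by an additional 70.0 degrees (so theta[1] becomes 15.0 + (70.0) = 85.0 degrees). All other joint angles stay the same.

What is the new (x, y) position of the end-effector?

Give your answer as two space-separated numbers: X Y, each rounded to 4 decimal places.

joint[0] = (0.0000, 0.0000)  (base)
link 0: phi[0] = 70 = 70 deg
  cos(70 deg) = 0.3420, sin(70 deg) = 0.9397
  joint[1] = (0.0000, 0.0000) + 10.9 * (0.3420, 0.9397) = (0.0000 + 3.7280, 0.0000 + 10.2426) = (3.7280, 10.2426)
link 1: phi[1] = 70 + 85 = 155 deg
  cos(155 deg) = -0.9063, sin(155 deg) = 0.4226
  joint[2] = (3.7280, 10.2426) + 9.4 * (-0.9063, 0.4226) = (3.7280 + -8.5193, 10.2426 + 3.9726) = (-4.7913, 14.2153)
link 2: phi[2] = 70 + 85 + 120 = 275 deg
  cos(275 deg) = 0.0872, sin(275 deg) = -0.9962
  joint[3] = (-4.7913, 14.2153) + 6.7 * (0.0872, -0.9962) = (-4.7913 + 0.5839, 14.2153 + -6.6745) = (-4.2073, 7.5408)
link 3: phi[3] = 70 + 85 + 120 + -60 = 215 deg
  cos(215 deg) = -0.8192, sin(215 deg) = -0.5736
  joint[4] = (-4.2073, 7.5408) + 3 * (-0.8192, -0.5736) = (-4.2073 + -2.4575, 7.5408 + -1.7207) = (-6.6648, 5.8200)
End effector: (-6.6648, 5.8200)

Answer: -6.6648 5.8200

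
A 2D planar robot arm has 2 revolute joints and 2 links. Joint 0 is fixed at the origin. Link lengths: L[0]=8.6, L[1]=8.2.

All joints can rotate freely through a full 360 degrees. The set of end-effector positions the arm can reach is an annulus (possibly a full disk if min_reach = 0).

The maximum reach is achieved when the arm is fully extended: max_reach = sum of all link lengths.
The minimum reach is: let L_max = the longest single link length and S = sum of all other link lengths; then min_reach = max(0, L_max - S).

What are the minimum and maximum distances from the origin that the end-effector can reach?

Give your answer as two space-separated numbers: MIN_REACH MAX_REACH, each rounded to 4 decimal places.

Answer: 0.4000 16.8000

Derivation:
Link lengths: [8.6, 8.2]
max_reach = 8.6 + 8.2 = 16.8
L_max = max([8.6, 8.2]) = 8.6
S (sum of others) = 16.8 - 8.6 = 8.2
min_reach = max(0, 8.6 - 8.2) = max(0, 0.4) = 0.4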